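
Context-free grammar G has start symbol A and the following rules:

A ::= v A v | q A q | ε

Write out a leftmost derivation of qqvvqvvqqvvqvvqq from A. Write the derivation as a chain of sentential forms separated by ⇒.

A⇒qAq⇒qqAqq⇒qqvAvqq⇒qqvvAvvqq⇒qqvvqAqvvqq⇒qqvvqvAvqvvqq⇒qqvvqvvAvvqvvqq⇒qqvvqvvqAqvvqvvqq⇒qqvvqvvqqvvqvvqq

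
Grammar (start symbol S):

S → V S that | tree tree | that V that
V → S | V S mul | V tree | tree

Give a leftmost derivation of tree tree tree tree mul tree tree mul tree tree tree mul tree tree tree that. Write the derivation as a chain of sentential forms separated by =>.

S => V S that   [S → V S that]
V S that => V tree S that   [V → V tree]
V tree S that => V S mul tree S that   [V → V S mul]
V S mul tree S that => V tree S mul tree S that   [V → V tree]
V tree S mul tree S that => V S mul tree S mul tree S that   [V → V S mul]
V S mul tree S mul tree S that => V S mul S mul tree S mul tree S that   [V → V S mul]
V S mul S mul tree S mul tree S that => S S mul S mul tree S mul tree S that   [V → S]
S S mul S mul tree S mul tree S that => tree tree S mul S mul tree S mul tree S that   [S → tree tree]
tree tree S mul S mul tree S mul tree S that => tree tree tree tree mul S mul tree S mul tree S that   [S → tree tree]
tree tree tree tree mul S mul tree S mul tree S that => tree tree tree tree mul tree tree mul tree S mul tree S that   [S → tree tree]
tree tree tree tree mul tree tree mul tree S mul tree S that => tree tree tree tree mul tree tree mul tree tree tree mul tree S that   [S → tree tree]
tree tree tree tree mul tree tree mul tree tree tree mul tree S that => tree tree tree tree mul tree tree mul tree tree tree mul tree tree tree that   [S → tree tree]

S => V S that => V tree S that => V S mul tree S that => V tree S mul tree S that => V S mul tree S mul tree S that => V S mul S mul tree S mul tree S that => S S mul S mul tree S mul tree S that => tree tree S mul S mul tree S mul tree S that => tree tree tree tree mul S mul tree S mul tree S that => tree tree tree tree mul tree tree mul tree S mul tree S that => tree tree tree tree mul tree tree mul tree tree tree mul tree S that => tree tree tree tree mul tree tree mul tree tree tree mul tree tree tree that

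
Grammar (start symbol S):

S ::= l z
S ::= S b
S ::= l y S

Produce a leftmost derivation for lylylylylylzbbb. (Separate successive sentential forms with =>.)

S => lyS   [S ::= l y S]
lyS => lySb   [S ::= S b]
lySb => lylySb   [S ::= l y S]
lylySb => lylySbb   [S ::= S b]
lylySbb => lylySbbb   [S ::= S b]
lylySbbb => lylylySbbb   [S ::= l y S]
lylylySbbb => lylylylySbbb   [S ::= l y S]
lylylylySbbb => lylylylylySbbb   [S ::= l y S]
lylylylylySbbb => lylylylylylzbbb   [S ::= l z]

S => lyS => lySb => lylySb => lylySbb => lylySbbb => lylylySbbb => lylylylySbbb => lylylylylySbbb => lylylylylylzbbb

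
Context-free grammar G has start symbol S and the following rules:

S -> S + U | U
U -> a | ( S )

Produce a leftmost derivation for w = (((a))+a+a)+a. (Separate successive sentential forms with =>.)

S => S+U   [S -> S + U]
S+U => U+U   [S -> U]
U+U => (S)+U   [U -> ( S )]
(S)+U => (S+U)+U   [S -> S + U]
(S+U)+U => (S+U+U)+U   [S -> S + U]
(S+U+U)+U => (U+U+U)+U   [S -> U]
(U+U+U)+U => ((S)+U+U)+U   [U -> ( S )]
((S)+U+U)+U => ((U)+U+U)+U   [S -> U]
((U)+U+U)+U => (((S))+U+U)+U   [U -> ( S )]
(((S))+U+U)+U => (((U))+U+U)+U   [S -> U]
(((U))+U+U)+U => (((a))+U+U)+U   [U -> a]
(((a))+U+U)+U => (((a))+a+U)+U   [U -> a]
(((a))+a+U)+U => (((a))+a+a)+U   [U -> a]
(((a))+a+a)+U => (((a))+a+a)+a   [U -> a]

S => S+U => U+U => (S)+U => (S+U)+U => (S+U+U)+U => (U+U+U)+U => ((S)+U+U)+U => ((U)+U+U)+U => (((S))+U+U)+U => (((U))+U+U)+U => (((a))+U+U)+U => (((a))+a+U)+U => (((a))+a+a)+U => (((a))+a+a)+a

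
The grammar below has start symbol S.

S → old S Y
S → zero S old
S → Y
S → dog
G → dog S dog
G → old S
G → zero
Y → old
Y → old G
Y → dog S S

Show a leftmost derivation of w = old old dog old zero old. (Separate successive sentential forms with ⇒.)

S ⇒ old S Y ⇒ old old S Y Y ⇒ old old dog Y Y ⇒ old old dog old G Y ⇒ old old dog old zero Y ⇒ old old dog old zero old

S ⇒ old S Y   [S → old S Y]
old S Y ⇒ old old S Y Y   [S → old S Y]
old old S Y Y ⇒ old old dog Y Y   [S → dog]
old old dog Y Y ⇒ old old dog old G Y   [Y → old G]
old old dog old G Y ⇒ old old dog old zero Y   [G → zero]
old old dog old zero Y ⇒ old old dog old zero old   [Y → old]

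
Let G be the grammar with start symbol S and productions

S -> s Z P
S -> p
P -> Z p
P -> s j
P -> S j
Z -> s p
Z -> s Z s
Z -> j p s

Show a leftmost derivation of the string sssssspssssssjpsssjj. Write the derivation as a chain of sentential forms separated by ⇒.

S ⇒ sZP   [S -> s Z P]
sZP ⇒ ssZsP   [Z -> s Z s]
ssZsP ⇒ sssZssP   [Z -> s Z s]
sssZssP ⇒ ssssZsssP   [Z -> s Z s]
ssssZsssP ⇒ sssssZssssP   [Z -> s Z s]
sssssZssssP ⇒ sssssspssssP   [Z -> s p]
sssssspssssP ⇒ sssssspssssSj   [P -> S j]
sssssspssssSj ⇒ sssssspsssssZPj   [S -> s Z P]
sssssspsssssZPj ⇒ sssssspssssssZsPj   [Z -> s Z s]
sssssspssssssZsPj ⇒ sssssspssssssjpssPj   [Z -> j p s]
sssssspssssssjpssPj ⇒ sssssspssssssjpsssjj   [P -> s j]

S⇒sZP⇒ssZsP⇒sssZssP⇒ssssZsssP⇒sssssZssssP⇒sssssspssssP⇒sssssspssssSj⇒sssssspsssssZPj⇒sssssspssssssZsPj⇒sssssspssssssjpssPj⇒sssssspssssssjpsssjj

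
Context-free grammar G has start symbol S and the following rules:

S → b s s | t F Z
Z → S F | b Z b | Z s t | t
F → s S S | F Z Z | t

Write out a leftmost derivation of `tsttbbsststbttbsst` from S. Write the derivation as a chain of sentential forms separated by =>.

S => tFZ   [S → t F Z]
tFZ => tsSSZ   [F → s S S]
tsSSZ => tstFZSZ   [S → t F Z]
tstFZSZ => tstFZZZSZ   [F → F Z Z]
tstFZZZSZ => tsttZZZSZ   [F → t]
tsttZZZSZ => tsttbZbZZSZ   [Z → b Z b]
tsttbZbZZSZ => tsttbZstbZZSZ   [Z → Z s t]
tsttbZstbZZSZ => tsttbSFstbZZSZ   [Z → S F]
tsttbSFstbZZSZ => tsttbbssFstbZZSZ   [S → b s s]
tsttbbssFstbZZSZ => tsttbbsststbZZSZ   [F → t]
tsttbbsststbZZSZ => tsttbbsststbtZSZ   [Z → t]
tsttbbsststbtZSZ => tsttbbsststbttSZ   [Z → t]
tsttbbsststbttSZ => tsttbbsststbttbssZ   [S → b s s]
tsttbbsststbttbssZ => tsttbbsststbttbsst   [Z → t]

S=>tFZ=>tsSSZ=>tstFZSZ=>tstFZZZSZ=>tsttZZZSZ=>tsttbZbZZSZ=>tsttbZstbZZSZ=>tsttbSFstbZZSZ=>tsttbbssFstbZZSZ=>tsttbbsststbZZSZ=>tsttbbsststbtZSZ=>tsttbbsststbttSZ=>tsttbbsststbttbssZ=>tsttbbsststbttbsst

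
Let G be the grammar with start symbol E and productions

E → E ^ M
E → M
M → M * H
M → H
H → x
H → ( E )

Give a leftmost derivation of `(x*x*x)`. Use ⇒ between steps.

E ⇒ M   [E → M]
M ⇒ H   [M → H]
H ⇒ (E)   [H → ( E )]
(E) ⇒ (M)   [E → M]
(M) ⇒ (M*H)   [M → M * H]
(M*H) ⇒ (M*H*H)   [M → M * H]
(M*H*H) ⇒ (H*H*H)   [M → H]
(H*H*H) ⇒ (x*H*H)   [H → x]
(x*H*H) ⇒ (x*x*H)   [H → x]
(x*x*H) ⇒ (x*x*x)   [H → x]

E ⇒ M ⇒ H ⇒ (E) ⇒ (M) ⇒ (M*H) ⇒ (M*H*H) ⇒ (H*H*H) ⇒ (x*H*H) ⇒ (x*x*H) ⇒ (x*x*x)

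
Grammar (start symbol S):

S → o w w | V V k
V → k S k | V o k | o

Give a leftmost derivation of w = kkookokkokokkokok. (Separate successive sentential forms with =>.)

S => VVk => VokVk => kSkokVk => kVVkkokVk => kVokVkkokVk => kkSkokVkkokVk => kkVVkkokVkkokVk => kkVokVkkokVkkokVk => kkookVkkokVkkokVk => kkookokkokVkkokVk => kkookokkokokkokVk => kkookokkokokkokok

S => VVk   [S → V V k]
VVk => VokVk   [V → V o k]
VokVk => kSkokVk   [V → k S k]
kSkokVk => kVVkkokVk   [S → V V k]
kVVkkokVk => kVokVkkokVk   [V → V o k]
kVokVkkokVk => kkSkokVkkokVk   [V → k S k]
kkSkokVkkokVk => kkVVkkokVkkokVk   [S → V V k]
kkVVkkokVkkokVk => kkVokVkkokVkkokVk   [V → V o k]
kkVokVkkokVkkokVk => kkookVkkokVkkokVk   [V → o]
kkookVkkokVkkokVk => kkookokkokVkkokVk   [V → o]
kkookokkokVkkokVk => kkookokkokokkokVk   [V → o]
kkookokkokokkokVk => kkookokkokokkokok   [V → o]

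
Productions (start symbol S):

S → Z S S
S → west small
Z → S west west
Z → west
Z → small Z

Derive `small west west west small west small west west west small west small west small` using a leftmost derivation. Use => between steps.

S => Z S S => small Z S S => small west S S => small west Z S S S => small west S west west S S S => small west Z S S west west S S S => small west west S S west west S S S => small west west west small S west west S S S => small west west west small west small west west S S S => small west west west small west small west west west small S S => small west west west small west small west west west small west small S => small west west west small west small west west west small west small west small

S => Z S S   [S → Z S S]
Z S S => small Z S S   [Z → small Z]
small Z S S => small west S S   [Z → west]
small west S S => small west Z S S S   [S → Z S S]
small west Z S S S => small west S west west S S S   [Z → S west west]
small west S west west S S S => small west Z S S west west S S S   [S → Z S S]
small west Z S S west west S S S => small west west S S west west S S S   [Z → west]
small west west S S west west S S S => small west west west small S west west S S S   [S → west small]
small west west west small S west west S S S => small west west west small west small west west S S S   [S → west small]
small west west west small west small west west S S S => small west west west small west small west west west small S S   [S → west small]
small west west west small west small west west west small S S => small west west west small west small west west west small west small S   [S → west small]
small west west west small west small west west west small west small S => small west west west small west small west west west small west small west small   [S → west small]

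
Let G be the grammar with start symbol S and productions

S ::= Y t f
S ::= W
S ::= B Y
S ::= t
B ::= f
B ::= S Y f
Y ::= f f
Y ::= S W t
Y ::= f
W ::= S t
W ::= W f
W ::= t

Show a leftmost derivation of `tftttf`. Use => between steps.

S=>Ytf=>SWttf=>WWttf=>WfWttf=>tfWttf=>tftttf

S => Ytf   [S ::= Y t f]
Ytf => SWttf   [Y ::= S W t]
SWttf => WWttf   [S ::= W]
WWttf => WfWttf   [W ::= W f]
WfWttf => tfWttf   [W ::= t]
tfWttf => tftttf   [W ::= t]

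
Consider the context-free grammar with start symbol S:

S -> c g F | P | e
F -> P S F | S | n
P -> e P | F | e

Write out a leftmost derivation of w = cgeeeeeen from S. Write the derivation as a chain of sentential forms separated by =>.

S => cgF   [S -> c g F]
cgF => cgPSF   [F -> P S F]
cgPSF => cgePSF   [P -> e P]
cgePSF => cgeeSF   [P -> e]
cgeeSF => cgeeeF   [S -> e]
cgeeeF => cgeeePSF   [F -> P S F]
cgeeePSF => cgeeeeSF   [P -> e]
cgeeeeSF => cgeeeePF   [S -> P]
cgeeeePF => cgeeeeePF   [P -> e P]
cgeeeeePF => cgeeeeeeF   [P -> e]
cgeeeeeeF => cgeeeeeen   [F -> n]

S => cgF => cgPSF => cgePSF => cgeeSF => cgeeeF => cgeeePSF => cgeeeeSF => cgeeeePF => cgeeeeePF => cgeeeeeeF => cgeeeeeen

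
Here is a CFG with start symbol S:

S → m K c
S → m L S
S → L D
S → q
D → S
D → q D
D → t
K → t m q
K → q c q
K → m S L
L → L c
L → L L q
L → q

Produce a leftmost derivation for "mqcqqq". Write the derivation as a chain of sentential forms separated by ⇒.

S ⇒ mLS ⇒ mLLqS ⇒ mLcLqS ⇒ mqcLqS ⇒ mqcqqS ⇒ mqcqqq

S ⇒ mLS   [S → m L S]
mLS ⇒ mLLqS   [L → L L q]
mLLqS ⇒ mLcLqS   [L → L c]
mLcLqS ⇒ mqcLqS   [L → q]
mqcLqS ⇒ mqcqqS   [L → q]
mqcqqS ⇒ mqcqqq   [S → q]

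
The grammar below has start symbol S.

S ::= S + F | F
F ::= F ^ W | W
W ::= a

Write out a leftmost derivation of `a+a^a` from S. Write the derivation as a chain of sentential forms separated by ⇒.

S ⇒ S+F   [S ::= S + F]
S+F ⇒ F+F   [S ::= F]
F+F ⇒ W+F   [F ::= W]
W+F ⇒ a+F   [W ::= a]
a+F ⇒ a+F^W   [F ::= F ^ W]
a+F^W ⇒ a+W^W   [F ::= W]
a+W^W ⇒ a+a^W   [W ::= a]
a+a^W ⇒ a+a^a   [W ::= a]

S ⇒ S+F ⇒ F+F ⇒ W+F ⇒ a+F ⇒ a+F^W ⇒ a+W^W ⇒ a+a^W ⇒ a+a^a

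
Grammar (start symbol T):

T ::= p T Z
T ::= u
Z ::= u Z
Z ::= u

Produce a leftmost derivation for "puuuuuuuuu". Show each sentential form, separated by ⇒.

T ⇒ pTZ   [T ::= p T Z]
pTZ ⇒ puZ   [T ::= u]
puZ ⇒ puuZ   [Z ::= u Z]
puuZ ⇒ puuuZ   [Z ::= u Z]
puuuZ ⇒ puuuuZ   [Z ::= u Z]
puuuuZ ⇒ puuuuuZ   [Z ::= u Z]
puuuuuZ ⇒ puuuuuuZ   [Z ::= u Z]
puuuuuuZ ⇒ puuuuuuuZ   [Z ::= u Z]
puuuuuuuZ ⇒ puuuuuuuuZ   [Z ::= u Z]
puuuuuuuuZ ⇒ puuuuuuuuu   [Z ::= u]

T⇒pTZ⇒puZ⇒puuZ⇒puuuZ⇒puuuuZ⇒puuuuuZ⇒puuuuuuZ⇒puuuuuuuZ⇒puuuuuuuuZ⇒puuuuuuuuu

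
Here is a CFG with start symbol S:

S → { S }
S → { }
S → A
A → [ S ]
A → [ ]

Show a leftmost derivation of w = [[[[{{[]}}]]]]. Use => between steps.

S => A => [S] => [A] => [[S]] => [[A]] => [[[S]]] => [[[A]]] => [[[[S]]]] => [[[[{S}]]]] => [[[[{{S}}]]]] => [[[[{{A}}]]]] => [[[[{{[]}}]]]]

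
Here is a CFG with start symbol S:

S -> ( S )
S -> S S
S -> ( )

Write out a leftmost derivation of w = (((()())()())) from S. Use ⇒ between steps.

S ⇒ (S) ⇒ ((S)) ⇒ ((SS)) ⇒ ((SSS)) ⇒ (((S)SS)) ⇒ (((SS)SS)) ⇒ (((()S)SS)) ⇒ (((()())SS)) ⇒ (((()())()S)) ⇒ (((()())()()))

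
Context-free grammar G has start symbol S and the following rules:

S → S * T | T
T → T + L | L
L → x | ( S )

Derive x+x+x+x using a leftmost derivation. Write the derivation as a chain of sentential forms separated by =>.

S => T   [S → T]
T => T+L   [T → T + L]
T+L => T+L+L   [T → T + L]
T+L+L => T+L+L+L   [T → T + L]
T+L+L+L => L+L+L+L   [T → L]
L+L+L+L => x+L+L+L   [L → x]
x+L+L+L => x+x+L+L   [L → x]
x+x+L+L => x+x+x+L   [L → x]
x+x+x+L => x+x+x+x   [L → x]

S => T => T+L => T+L+L => T+L+L+L => L+L+L+L => x+L+L+L => x+x+L+L => x+x+x+L => x+x+x+x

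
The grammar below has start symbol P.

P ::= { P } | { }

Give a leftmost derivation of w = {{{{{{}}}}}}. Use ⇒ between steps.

P ⇒ {P} ⇒ {{P}} ⇒ {{{P}}} ⇒ {{{{P}}}} ⇒ {{{{{P}}}}} ⇒ {{{{{{}}}}}}

P ⇒ {P}   [P ::= { P }]
{P} ⇒ {{P}}   [P ::= { P }]
{{P}} ⇒ {{{P}}}   [P ::= { P }]
{{{P}}} ⇒ {{{{P}}}}   [P ::= { P }]
{{{{P}}}} ⇒ {{{{{P}}}}}   [P ::= { P }]
{{{{{P}}}}} ⇒ {{{{{{}}}}}}   [P ::= { }]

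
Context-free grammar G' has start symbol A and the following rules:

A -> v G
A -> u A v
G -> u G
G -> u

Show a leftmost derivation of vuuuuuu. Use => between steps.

A => vG => vuG => vuuG => vuuuG => vuuuuG => vuuuuuG => vuuuuuu

A => vG   [A -> v G]
vG => vuG   [G -> u G]
vuG => vuuG   [G -> u G]
vuuG => vuuuG   [G -> u G]
vuuuG => vuuuuG   [G -> u G]
vuuuuG => vuuuuuG   [G -> u G]
vuuuuuG => vuuuuuu   [G -> u]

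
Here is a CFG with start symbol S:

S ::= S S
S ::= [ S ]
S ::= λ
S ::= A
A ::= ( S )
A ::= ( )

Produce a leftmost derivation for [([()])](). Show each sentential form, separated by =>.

S => SS   [S ::= S S]
SS => [S]S   [S ::= [ S ]]
[S]S => [A]S   [S ::= A]
[A]S => [(S)]S   [A ::= ( S )]
[(S)]S => [(SS)]S   [S ::= S S]
[(SS)]S => [([S]S)]S   [S ::= [ S ]]
[([S]S)]S => [([A]S)]S   [S ::= A]
[([A]S)]S => [([()]S)]S   [A ::= ( )]
[([()]S)]S => [([()])]S   [S ::= λ]
[([()])]S => [([()])]A   [S ::= A]
[([()])]A => [([()])](S)   [A ::= ( S )]
[([()])](S) => [([()])]()   [S ::= λ]

S=>SS=>[S]S=>[A]S=>[(S)]S=>[(SS)]S=>[([S]S)]S=>[([A]S)]S=>[([()]S)]S=>[([()])]S=>[([()])]A=>[([()])](S)=>[([()])]()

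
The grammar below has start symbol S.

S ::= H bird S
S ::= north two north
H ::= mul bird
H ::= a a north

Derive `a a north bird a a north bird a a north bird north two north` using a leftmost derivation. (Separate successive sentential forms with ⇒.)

S ⇒ H bird S ⇒ a a north bird S ⇒ a a north bird H bird S ⇒ a a north bird a a north bird S ⇒ a a north bird a a north bird H bird S ⇒ a a north bird a a north bird a a north bird S ⇒ a a north bird a a north bird a a north bird north two north

S ⇒ H bird S   [S ::= H bird S]
H bird S ⇒ a a north bird S   [H ::= a a north]
a a north bird S ⇒ a a north bird H bird S   [S ::= H bird S]
a a north bird H bird S ⇒ a a north bird a a north bird S   [H ::= a a north]
a a north bird a a north bird S ⇒ a a north bird a a north bird H bird S   [S ::= H bird S]
a a north bird a a north bird H bird S ⇒ a a north bird a a north bird a a north bird S   [H ::= a a north]
a a north bird a a north bird a a north bird S ⇒ a a north bird a a north bird a a north bird north two north   [S ::= north two north]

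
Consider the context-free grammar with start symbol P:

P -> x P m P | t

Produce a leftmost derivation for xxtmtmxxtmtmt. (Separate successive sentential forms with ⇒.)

P ⇒ xPmP   [P -> x P m P]
xPmP ⇒ xxPmPmP   [P -> x P m P]
xxPmPmP ⇒ xxtmPmP   [P -> t]
xxtmPmP ⇒ xxtmtmP   [P -> t]
xxtmtmP ⇒ xxtmtmxPmP   [P -> x P m P]
xxtmtmxPmP ⇒ xxtmtmxxPmPmP   [P -> x P m P]
xxtmtmxxPmPmP ⇒ xxtmtmxxtmPmP   [P -> t]
xxtmtmxxtmPmP ⇒ xxtmtmxxtmtmP   [P -> t]
xxtmtmxxtmtmP ⇒ xxtmtmxxtmtmt   [P -> t]

P⇒xPmP⇒xxPmPmP⇒xxtmPmP⇒xxtmtmP⇒xxtmtmxPmP⇒xxtmtmxxPmPmP⇒xxtmtmxxtmPmP⇒xxtmtmxxtmtmP⇒xxtmtmxxtmtmt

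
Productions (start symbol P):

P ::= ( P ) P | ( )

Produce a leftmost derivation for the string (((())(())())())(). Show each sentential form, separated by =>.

P => (P)P   [P ::= ( P ) P]
(P)P => ((P)P)P   [P ::= ( P ) P]
((P)P)P => (((P)P)P)P   [P ::= ( P ) P]
(((P)P)P)P => (((())P)P)P   [P ::= ( )]
(((())P)P)P => (((())(P)P)P)P   [P ::= ( P ) P]
(((())(P)P)P)P => (((())(())P)P)P   [P ::= ( )]
(((())(())P)P)P => (((())(())())P)P   [P ::= ( )]
(((())(())())P)P => (((())(())())())P   [P ::= ( )]
(((())(())())())P => (((())(())())())()   [P ::= ( )]

P => (P)P => ((P)P)P => (((P)P)P)P => (((())P)P)P => (((())(P)P)P)P => (((())(())P)P)P => (((())(())())P)P => (((())(())())())P => (((())(())())())()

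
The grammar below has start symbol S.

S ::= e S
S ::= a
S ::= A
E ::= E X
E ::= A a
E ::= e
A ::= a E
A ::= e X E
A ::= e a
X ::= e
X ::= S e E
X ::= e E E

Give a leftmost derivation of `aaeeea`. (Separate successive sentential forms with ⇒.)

S⇒A⇒aE⇒aAa⇒aaEa⇒aaEXa⇒aaEXXa⇒aaeXXa⇒aaeeXa⇒aaeeea

S ⇒ A   [S ::= A]
A ⇒ aE   [A ::= a E]
aE ⇒ aAa   [E ::= A a]
aAa ⇒ aaEa   [A ::= a E]
aaEa ⇒ aaEXa   [E ::= E X]
aaEXa ⇒ aaEXXa   [E ::= E X]
aaEXXa ⇒ aaeXXa   [E ::= e]
aaeXXa ⇒ aaeeXa   [X ::= e]
aaeeXa ⇒ aaeeea   [X ::= e]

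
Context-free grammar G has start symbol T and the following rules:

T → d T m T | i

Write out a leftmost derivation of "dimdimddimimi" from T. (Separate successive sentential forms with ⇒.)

T⇒dTmT⇒dimT⇒dimdTmT⇒dimdimT⇒dimdimdTmT⇒dimdimddTmTmT⇒dimdimddimTmT⇒dimdimddimimT⇒dimdimddimimi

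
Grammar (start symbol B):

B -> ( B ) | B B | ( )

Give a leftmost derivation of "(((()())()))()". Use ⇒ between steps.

B⇒BB⇒(B)B⇒((B))B⇒((BB))B⇒(((B)B))B⇒(((BB)B))B⇒(((()B)B))B⇒(((()())B))B⇒(((()())()))B⇒(((()())()))()

B ⇒ BB   [B -> B B]
BB ⇒ (B)B   [B -> ( B )]
(B)B ⇒ ((B))B   [B -> ( B )]
((B))B ⇒ ((BB))B   [B -> B B]
((BB))B ⇒ (((B)B))B   [B -> ( B )]
(((B)B))B ⇒ (((BB)B))B   [B -> B B]
(((BB)B))B ⇒ (((()B)B))B   [B -> ( )]
(((()B)B))B ⇒ (((()())B))B   [B -> ( )]
(((()())B))B ⇒ (((()())()))B   [B -> ( )]
(((()())()))B ⇒ (((()())()))()   [B -> ( )]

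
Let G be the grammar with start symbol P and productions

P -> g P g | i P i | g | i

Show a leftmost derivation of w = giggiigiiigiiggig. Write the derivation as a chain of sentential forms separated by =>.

P => gPg   [P -> g P g]
gPg => giPig   [P -> i P i]
giPig => gigPgig   [P -> g P g]
gigPgig => giggPggig   [P -> g P g]
giggPggig => giggiPiggig   [P -> i P i]
giggiPiggig => giggiiPiiggig   [P -> i P i]
giggiiPiiggig => giggiigPgiiggig   [P -> g P g]
giggiigPgiiggig => giggiigiPigiiggig   [P -> i P i]
giggiigiPigiiggig => giggiigiiigiiggig   [P -> i]

P=>gPg=>giPig=>gigPgig=>giggPggig=>giggiPiggig=>giggiiPiiggig=>giggiigPgiiggig=>giggiigiPigiiggig=>giggiigiiigiiggig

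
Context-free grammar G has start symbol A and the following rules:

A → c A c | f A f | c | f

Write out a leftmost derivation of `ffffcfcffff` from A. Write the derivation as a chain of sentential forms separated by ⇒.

A ⇒ fAf ⇒ ffAff ⇒ fffAfff ⇒ ffffAffff ⇒ ffffcAcffff ⇒ ffffcfcffff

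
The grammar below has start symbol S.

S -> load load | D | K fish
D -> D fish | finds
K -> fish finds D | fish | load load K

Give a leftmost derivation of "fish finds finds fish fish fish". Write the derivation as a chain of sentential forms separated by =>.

S => K fish => fish finds D fish => fish finds D fish fish => fish finds D fish fish fish => fish finds finds fish fish fish

S => K fish   [S -> K fish]
K fish => fish finds D fish   [K -> fish finds D]
fish finds D fish => fish finds D fish fish   [D -> D fish]
fish finds D fish fish => fish finds D fish fish fish   [D -> D fish]
fish finds D fish fish fish => fish finds finds fish fish fish   [D -> finds]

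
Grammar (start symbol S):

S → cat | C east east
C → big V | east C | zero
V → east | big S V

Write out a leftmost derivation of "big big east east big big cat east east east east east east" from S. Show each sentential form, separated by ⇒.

S ⇒ C east east   [S → C east east]
C east east ⇒ big V east east   [C → big V]
big V east east ⇒ big big S V east east   [V → big S V]
big big S V east east ⇒ big big C east east V east east   [S → C east east]
big big C east east V east east ⇒ big big east C east east V east east   [C → east C]
big big east C east east V east east ⇒ big big east east C east east V east east   [C → east C]
big big east east C east east V east east ⇒ big big east east big V east east V east east   [C → big V]
big big east east big V east east V east east ⇒ big big east east big big S V east east V east east   [V → big S V]
big big east east big big S V east east V east east ⇒ big big east east big big cat V east east V east east   [S → cat]
big big east east big big cat V east east V east east ⇒ big big east east big big cat east east east V east east   [V → east]
big big east east big big cat east east east V east east ⇒ big big east east big big cat east east east east east east   [V → east]

S ⇒ C east east ⇒ big V east east ⇒ big big S V east east ⇒ big big C east east V east east ⇒ big big east C east east V east east ⇒ big big east east C east east V east east ⇒ big big east east big V east east V east east ⇒ big big east east big big S V east east V east east ⇒ big big east east big big cat V east east V east east ⇒ big big east east big big cat east east east V east east ⇒ big big east east big big cat east east east east east east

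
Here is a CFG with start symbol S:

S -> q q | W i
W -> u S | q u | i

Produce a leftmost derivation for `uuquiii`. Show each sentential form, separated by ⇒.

S ⇒ Wi   [S -> W i]
Wi ⇒ uSi   [W -> u S]
uSi ⇒ uWii   [S -> W i]
uWii ⇒ uuSii   [W -> u S]
uuSii ⇒ uuWiii   [S -> W i]
uuWiii ⇒ uuquiii   [W -> q u]

S ⇒ Wi ⇒ uSi ⇒ uWii ⇒ uuSii ⇒ uuWiii ⇒ uuquiii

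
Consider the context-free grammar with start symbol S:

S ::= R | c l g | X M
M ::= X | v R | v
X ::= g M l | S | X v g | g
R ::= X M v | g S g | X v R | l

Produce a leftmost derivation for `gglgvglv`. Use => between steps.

S=>XM=>gMlM=>gXlM=>gXvglM=>gSvglM=>gRvglM=>ggSgvglM=>ggRgvglM=>gglgvglM=>gglgvglv

S => XM   [S ::= X M]
XM => gMlM   [X ::= g M l]
gMlM => gXlM   [M ::= X]
gXlM => gXvglM   [X ::= X v g]
gXvglM => gSvglM   [X ::= S]
gSvglM => gRvglM   [S ::= R]
gRvglM => ggSgvglM   [R ::= g S g]
ggSgvglM => ggRgvglM   [S ::= R]
ggRgvglM => gglgvglM   [R ::= l]
gglgvglM => gglgvglv   [M ::= v]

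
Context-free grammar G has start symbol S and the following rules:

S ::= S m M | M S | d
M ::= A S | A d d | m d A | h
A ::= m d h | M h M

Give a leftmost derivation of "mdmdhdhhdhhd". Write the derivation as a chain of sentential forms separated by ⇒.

S ⇒ MS   [S ::= M S]
MS ⇒ mdAS   [M ::= m d A]
mdAS ⇒ mdMhMS   [A ::= M h M]
mdMhMS ⇒ mdAShMS   [M ::= A S]
mdAShMS ⇒ mdMhMShMS   [A ::= M h M]
mdMhMShMS ⇒ mdAShMShMS   [M ::= A S]
mdAShMShMS ⇒ mdmdhShMShMS   [A ::= m d h]
mdmdhShMShMS ⇒ mdmdhdhMShMS   [S ::= d]
mdmdhdhMShMS ⇒ mdmdhdhhShMS   [M ::= h]
mdmdhdhhShMS ⇒ mdmdhdhhdhMS   [S ::= d]
mdmdhdhhdhMS ⇒ mdmdhdhhdhhS   [M ::= h]
mdmdhdhhdhhS ⇒ mdmdhdhhdhhd   [S ::= d]

S ⇒ MS ⇒ mdAS ⇒ mdMhMS ⇒ mdAShMS ⇒ mdMhMShMS ⇒ mdAShMShMS ⇒ mdmdhShMShMS ⇒ mdmdhdhMShMS ⇒ mdmdhdhhShMS ⇒ mdmdhdhhdhMS ⇒ mdmdhdhhdhhS ⇒ mdmdhdhhdhhd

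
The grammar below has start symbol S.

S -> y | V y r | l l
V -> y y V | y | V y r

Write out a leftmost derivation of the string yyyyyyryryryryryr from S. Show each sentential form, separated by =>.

S=>Vyr=>Vyryr=>Vyryryr=>yyVyryryr=>yyVyryryryr=>yyVyryryryryr=>yyyyVyryryryryr=>yyyyVyryryryryryr=>yyyyyyryryryryryr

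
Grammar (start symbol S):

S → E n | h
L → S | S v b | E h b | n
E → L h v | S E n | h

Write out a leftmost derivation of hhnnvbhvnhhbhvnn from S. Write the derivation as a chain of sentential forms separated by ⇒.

S ⇒ En ⇒ SEnn ⇒ EnEnn ⇒ LhvnEnn ⇒ SvbhvnEnn ⇒ EnvbhvnEnn ⇒ SEnnvbhvnEnn ⇒ hEnnvbhvnEnn ⇒ hhnnvbhvnEnn ⇒ hhnnvbhvnLhvnn ⇒ hhnnvbhvnEhbhvnn ⇒ hhnnvbhvnhhbhvnn

S ⇒ En   [S → E n]
En ⇒ SEnn   [E → S E n]
SEnn ⇒ EnEnn   [S → E n]
EnEnn ⇒ LhvnEnn   [E → L h v]
LhvnEnn ⇒ SvbhvnEnn   [L → S v b]
SvbhvnEnn ⇒ EnvbhvnEnn   [S → E n]
EnvbhvnEnn ⇒ SEnnvbhvnEnn   [E → S E n]
SEnnvbhvnEnn ⇒ hEnnvbhvnEnn   [S → h]
hEnnvbhvnEnn ⇒ hhnnvbhvnEnn   [E → h]
hhnnvbhvnEnn ⇒ hhnnvbhvnLhvnn   [E → L h v]
hhnnvbhvnLhvnn ⇒ hhnnvbhvnEhbhvnn   [L → E h b]
hhnnvbhvnEhbhvnn ⇒ hhnnvbhvnhhbhvnn   [E → h]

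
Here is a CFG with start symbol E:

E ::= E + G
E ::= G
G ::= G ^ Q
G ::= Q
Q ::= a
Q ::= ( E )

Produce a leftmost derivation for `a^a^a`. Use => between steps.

E=>G=>G^Q=>G^Q^Q=>Q^Q^Q=>a^Q^Q=>a^a^Q=>a^a^a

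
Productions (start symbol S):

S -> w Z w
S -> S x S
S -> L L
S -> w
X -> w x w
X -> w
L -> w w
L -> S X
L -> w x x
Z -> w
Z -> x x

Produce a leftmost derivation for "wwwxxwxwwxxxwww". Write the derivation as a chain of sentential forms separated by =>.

S => SxS   [S -> S x S]
SxS => LLxS   [S -> L L]
LLxS => SXLxS   [L -> S X]
SXLxS => LLXLxS   [S -> L L]
LLXLxS => wwLXLxS   [L -> w w]
wwLXLxS => wwwxxXLxS   [L -> w x x]
wwwxxXLxS => wwwxxwxwLxS   [X -> w x w]
wwwxxwxwLxS => wwwxxwxwwxxxS   [L -> w x x]
wwwxxwxwwxxxS => wwwxxwxwwxxxwZw   [S -> w Z w]
wwwxxwxwwxxxwZw => wwwxxwxwwxxxwww   [Z -> w]

S => SxS => LLxS => SXLxS => LLXLxS => wwLXLxS => wwwxxXLxS => wwwxxwxwLxS => wwwxxwxwwxxxS => wwwxxwxwwxxxwZw => wwwxxwxwwxxxwww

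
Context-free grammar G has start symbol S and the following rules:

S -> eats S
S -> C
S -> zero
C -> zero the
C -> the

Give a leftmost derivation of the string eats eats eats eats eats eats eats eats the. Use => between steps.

S => eats S   [S -> eats S]
eats S => eats eats S   [S -> eats S]
eats eats S => eats eats eats S   [S -> eats S]
eats eats eats S => eats eats eats eats S   [S -> eats S]
eats eats eats eats S => eats eats eats eats eats S   [S -> eats S]
eats eats eats eats eats S => eats eats eats eats eats eats S   [S -> eats S]
eats eats eats eats eats eats S => eats eats eats eats eats eats eats S   [S -> eats S]
eats eats eats eats eats eats eats S => eats eats eats eats eats eats eats eats S   [S -> eats S]
eats eats eats eats eats eats eats eats S => eats eats eats eats eats eats eats eats C   [S -> C]
eats eats eats eats eats eats eats eats C => eats eats eats eats eats eats eats eats the   [C -> the]

S => eats S => eats eats S => eats eats eats S => eats eats eats eats S => eats eats eats eats eats S => eats eats eats eats eats eats S => eats eats eats eats eats eats eats S => eats eats eats eats eats eats eats eats S => eats eats eats eats eats eats eats eats C => eats eats eats eats eats eats eats eats the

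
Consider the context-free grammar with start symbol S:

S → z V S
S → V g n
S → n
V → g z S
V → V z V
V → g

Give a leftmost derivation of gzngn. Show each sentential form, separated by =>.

S => Vgn   [S → V g n]
Vgn => gzSgn   [V → g z S]
gzSgn => gzngn   [S → n]

S => Vgn => gzSgn => gzngn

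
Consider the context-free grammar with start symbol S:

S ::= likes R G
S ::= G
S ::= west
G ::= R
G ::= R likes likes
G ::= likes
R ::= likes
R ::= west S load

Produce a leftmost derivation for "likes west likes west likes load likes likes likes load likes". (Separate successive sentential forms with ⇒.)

S ⇒ likes R G   [S ::= likes R G]
likes R G ⇒ likes west S load G   [R ::= west S load]
likes west S load G ⇒ likes west likes R G load G   [S ::= likes R G]
likes west likes R G load G ⇒ likes west likes west S load G load G   [R ::= west S load]
likes west likes west S load G load G ⇒ likes west likes west G load G load G   [S ::= G]
likes west likes west G load G load G ⇒ likes west likes west likes load G load G   [G ::= likes]
likes west likes west likes load G load G ⇒ likes west likes west likes load R likes likes load G   [G ::= R likes likes]
likes west likes west likes load R likes likes load G ⇒ likes west likes west likes load likes likes likes load G   [R ::= likes]
likes west likes west likes load likes likes likes load G ⇒ likes west likes west likes load likes likes likes load likes   [G ::= likes]

S ⇒ likes R G ⇒ likes west S load G ⇒ likes west likes R G load G ⇒ likes west likes west S load G load G ⇒ likes west likes west G load G load G ⇒ likes west likes west likes load G load G ⇒ likes west likes west likes load R likes likes load G ⇒ likes west likes west likes load likes likes likes load G ⇒ likes west likes west likes load likes likes likes load likes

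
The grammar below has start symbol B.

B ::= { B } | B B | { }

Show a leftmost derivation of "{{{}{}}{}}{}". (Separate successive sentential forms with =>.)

B => BB => {B}B => {BB}B => {{B}B}B => {{BB}B}B => {{{}B}B}B => {{{}{}}B}B => {{{}{}}{}}B => {{{}{}}{}}{}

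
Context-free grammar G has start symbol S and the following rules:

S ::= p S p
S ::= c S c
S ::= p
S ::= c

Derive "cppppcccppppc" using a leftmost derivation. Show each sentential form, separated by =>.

S => cSc   [S ::= c S c]
cSc => cpSpc   [S ::= p S p]
cpSpc => cppSppc   [S ::= p S p]
cppSppc => cpppSpppc   [S ::= p S p]
cpppSpppc => cppppSppppc   [S ::= p S p]
cppppSppppc => cppppcScppppc   [S ::= c S c]
cppppcScppppc => cppppcccppppc   [S ::= c]

S=>cSc=>cpSpc=>cppSppc=>cpppSpppc=>cppppSppppc=>cppppcScppppc=>cppppcccppppc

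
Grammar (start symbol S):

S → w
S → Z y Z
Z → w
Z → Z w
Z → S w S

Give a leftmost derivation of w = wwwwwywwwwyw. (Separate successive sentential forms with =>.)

S => ZyZ => ZwyZ => SwSwyZ => ZyZwSwyZ => ZwyZwSwyZ => ZwwyZwSwyZ => SwSwwyZwSwyZ => wwSwwyZwSwyZ => wwwwwyZwSwyZ => wwwwwywwSwyZ => wwwwwywwwwyZ => wwwwwywwwwyw

S => ZyZ   [S → Z y Z]
ZyZ => ZwyZ   [Z → Z w]
ZwyZ => SwSwyZ   [Z → S w S]
SwSwyZ => ZyZwSwyZ   [S → Z y Z]
ZyZwSwyZ => ZwyZwSwyZ   [Z → Z w]
ZwyZwSwyZ => ZwwyZwSwyZ   [Z → Z w]
ZwwyZwSwyZ => SwSwwyZwSwyZ   [Z → S w S]
SwSwwyZwSwyZ => wwSwwyZwSwyZ   [S → w]
wwSwwyZwSwyZ => wwwwwyZwSwyZ   [S → w]
wwwwwyZwSwyZ => wwwwwywwSwyZ   [Z → w]
wwwwwywwSwyZ => wwwwwywwwwyZ   [S → w]
wwwwwywwwwyZ => wwwwwywwwwyw   [Z → w]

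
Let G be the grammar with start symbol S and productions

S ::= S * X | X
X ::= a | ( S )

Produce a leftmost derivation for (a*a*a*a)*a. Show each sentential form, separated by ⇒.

S⇒S*X⇒X*X⇒(S)*X⇒(S*X)*X⇒(S*X*X)*X⇒(S*X*X*X)*X⇒(X*X*X*X)*X⇒(a*X*X*X)*X⇒(a*a*X*X)*X⇒(a*a*a*X)*X⇒(a*a*a*a)*X⇒(a*a*a*a)*a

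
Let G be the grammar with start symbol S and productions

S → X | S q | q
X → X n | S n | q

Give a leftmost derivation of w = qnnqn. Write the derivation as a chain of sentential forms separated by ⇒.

S ⇒ X ⇒ Sn ⇒ Sqn ⇒ Xqn ⇒ Xnqn ⇒ Xnnqn ⇒ qnnqn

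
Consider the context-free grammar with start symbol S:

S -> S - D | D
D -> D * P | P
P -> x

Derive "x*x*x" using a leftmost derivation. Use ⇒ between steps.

S ⇒ D ⇒ D*P ⇒ D*P*P ⇒ P*P*P ⇒ x*P*P ⇒ x*x*P ⇒ x*x*x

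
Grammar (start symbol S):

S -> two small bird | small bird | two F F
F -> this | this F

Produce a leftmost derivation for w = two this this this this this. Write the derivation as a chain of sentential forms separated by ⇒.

S ⇒ two F F ⇒ two this F F ⇒ two this this F F ⇒ two this this this F F ⇒ two this this this this F ⇒ two this this this this this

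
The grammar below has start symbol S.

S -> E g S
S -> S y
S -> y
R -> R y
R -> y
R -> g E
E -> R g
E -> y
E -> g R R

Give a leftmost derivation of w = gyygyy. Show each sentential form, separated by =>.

S => Sy => EgSy => gRRgSy => gyRgSy => gyygSy => gyygyy

S => Sy   [S -> S y]
Sy => EgSy   [S -> E g S]
EgSy => gRRgSy   [E -> g R R]
gRRgSy => gyRgSy   [R -> y]
gyRgSy => gyygSy   [R -> y]
gyygSy => gyygyy   [S -> y]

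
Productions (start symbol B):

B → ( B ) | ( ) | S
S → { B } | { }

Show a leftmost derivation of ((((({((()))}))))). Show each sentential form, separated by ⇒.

B ⇒ (B) ⇒ ((B)) ⇒ (((B))) ⇒ ((((B)))) ⇒ (((((B))))) ⇒ (((((S))))) ⇒ ((((({B}))))) ⇒ ((((({(B)}))))) ⇒ ((((({((B))}))))) ⇒ ((((({((()))})))))

B ⇒ (B)   [B → ( B )]
(B) ⇒ ((B))   [B → ( B )]
((B)) ⇒ (((B)))   [B → ( B )]
(((B))) ⇒ ((((B))))   [B → ( B )]
((((B)))) ⇒ (((((B)))))   [B → ( B )]
(((((B))))) ⇒ (((((S)))))   [B → S]
(((((S))))) ⇒ ((((({B})))))   [S → { B }]
((((({B}))))) ⇒ ((((({(B)})))))   [B → ( B )]
((((({(B)}))))) ⇒ ((((({((B))})))))   [B → ( B )]
((((({((B))}))))) ⇒ ((((({((()))})))))   [B → ( )]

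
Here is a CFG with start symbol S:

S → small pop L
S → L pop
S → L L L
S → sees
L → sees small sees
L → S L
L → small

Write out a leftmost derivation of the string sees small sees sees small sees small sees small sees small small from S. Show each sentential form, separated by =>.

S => L L L => S L L L => L L L L L L => sees small sees L L L L L => sees small sees sees small sees L L L L => sees small sees sees small sees small L L L => sees small sees sees small sees small sees small sees L L => sees small sees sees small sees small sees small sees small L => sees small sees sees small sees small sees small sees small small

S => L L L   [S → L L L]
L L L => S L L L   [L → S L]
S L L L => L L L L L L   [S → L L L]
L L L L L L => sees small sees L L L L L   [L → sees small sees]
sees small sees L L L L L => sees small sees sees small sees L L L L   [L → sees small sees]
sees small sees sees small sees L L L L => sees small sees sees small sees small L L L   [L → small]
sees small sees sees small sees small L L L => sees small sees sees small sees small sees small sees L L   [L → sees small sees]
sees small sees sees small sees small sees small sees L L => sees small sees sees small sees small sees small sees small L   [L → small]
sees small sees sees small sees small sees small sees small L => sees small sees sees small sees small sees small sees small small   [L → small]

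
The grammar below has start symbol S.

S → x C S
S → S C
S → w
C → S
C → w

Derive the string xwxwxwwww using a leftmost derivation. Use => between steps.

S => xCS   [S → x C S]
xCS => xwS   [C → w]
xwS => xwSC   [S → S C]
xwSC => xwSCC   [S → S C]
xwSCC => xwxCSCC   [S → x C S]
xwxCSCC => xwxwSCC   [C → w]
xwxwSCC => xwxwxCSCC   [S → x C S]
xwxwxCSCC => xwxwxSSCC   [C → S]
xwxwxSSCC => xwxwxwSCC   [S → w]
xwxwxwSCC => xwxwxwwCC   [S → w]
xwxwxwwCC => xwxwxwwwC   [C → w]
xwxwxwwwC => xwxwxwwww   [C → w]

S => xCS => xwS => xwSC => xwSCC => xwxCSCC => xwxwSCC => xwxwxCSCC => xwxwxSSCC => xwxwxwSCC => xwxwxwwCC => xwxwxwwwC => xwxwxwwww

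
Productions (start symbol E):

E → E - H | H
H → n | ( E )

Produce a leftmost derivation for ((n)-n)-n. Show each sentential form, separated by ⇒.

E ⇒ E-H   [E → E - H]
E-H ⇒ H-H   [E → H]
H-H ⇒ (E)-H   [H → ( E )]
(E)-H ⇒ (E-H)-H   [E → E - H]
(E-H)-H ⇒ (H-H)-H   [E → H]
(H-H)-H ⇒ ((E)-H)-H   [H → ( E )]
((E)-H)-H ⇒ ((H)-H)-H   [E → H]
((H)-H)-H ⇒ ((n)-H)-H   [H → n]
((n)-H)-H ⇒ ((n)-n)-H   [H → n]
((n)-n)-H ⇒ ((n)-n)-n   [H → n]

E⇒E-H⇒H-H⇒(E)-H⇒(E-H)-H⇒(H-H)-H⇒((E)-H)-H⇒((H)-H)-H⇒((n)-H)-H⇒((n)-n)-H⇒((n)-n)-n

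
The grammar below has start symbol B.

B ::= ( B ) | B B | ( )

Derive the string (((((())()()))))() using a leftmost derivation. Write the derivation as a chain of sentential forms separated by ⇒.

B ⇒ BB   [B ::= B B]
BB ⇒ (B)B   [B ::= ( B )]
(B)B ⇒ ((B))B   [B ::= ( B )]
((B))B ⇒ (((B)))B   [B ::= ( B )]
(((B)))B ⇒ ((((B))))B   [B ::= ( B )]
((((B))))B ⇒ ((((BB))))B   [B ::= B B]
((((BB))))B ⇒ ((((BBB))))B   [B ::= B B]
((((BBB))))B ⇒ (((((B)BB))))B   [B ::= ( B )]
(((((B)BB))))B ⇒ (((((())BB))))B   [B ::= ( )]
(((((())BB))))B ⇒ (((((())()B))))B   [B ::= ( )]
(((((())()B))))B ⇒ (((((())()()))))B   [B ::= ( )]
(((((())()()))))B ⇒ (((((())()()))))()   [B ::= ( )]

B ⇒ BB ⇒ (B)B ⇒ ((B))B ⇒ (((B)))B ⇒ ((((B))))B ⇒ ((((BB))))B ⇒ ((((BBB))))B ⇒ (((((B)BB))))B ⇒ (((((())BB))))B ⇒ (((((())()B))))B ⇒ (((((())()()))))B ⇒ (((((())()()))))()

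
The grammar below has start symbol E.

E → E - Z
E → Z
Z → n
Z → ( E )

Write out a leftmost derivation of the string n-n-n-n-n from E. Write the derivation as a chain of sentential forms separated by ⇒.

E⇒E-Z⇒E-Z-Z⇒E-Z-Z-Z⇒E-Z-Z-Z-Z⇒Z-Z-Z-Z-Z⇒n-Z-Z-Z-Z⇒n-n-Z-Z-Z⇒n-n-n-Z-Z⇒n-n-n-n-Z⇒n-n-n-n-n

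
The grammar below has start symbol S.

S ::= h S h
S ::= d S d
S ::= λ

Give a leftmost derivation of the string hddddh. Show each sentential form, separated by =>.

S=>hSh=>hdSdh=>hddSddh=>hddddh

S => hSh   [S ::= h S h]
hSh => hdSdh   [S ::= d S d]
hdSdh => hddSddh   [S ::= d S d]
hddSddh => hddddh   [S ::= λ]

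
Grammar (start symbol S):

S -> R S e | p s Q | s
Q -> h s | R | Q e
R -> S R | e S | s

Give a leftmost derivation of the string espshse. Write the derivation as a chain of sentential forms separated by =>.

S => RSe   [S -> R S e]
RSe => eSSe   [R -> e S]
eSSe => esSe   [S -> s]
esSe => espsQe   [S -> p s Q]
espsQe => espshse   [Q -> h s]

S => RSe => eSSe => esSe => espsQe => espshse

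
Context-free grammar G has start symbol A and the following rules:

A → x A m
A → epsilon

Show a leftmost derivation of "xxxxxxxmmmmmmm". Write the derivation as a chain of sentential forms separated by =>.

A => xAm   [A → x A m]
xAm => xxAmm   [A → x A m]
xxAmm => xxxAmmm   [A → x A m]
xxxAmmm => xxxxAmmmm   [A → x A m]
xxxxAmmmm => xxxxxAmmmmm   [A → x A m]
xxxxxAmmmmm => xxxxxxAmmmmmm   [A → x A m]
xxxxxxAmmmmmm => xxxxxxxAmmmmmmm   [A → x A m]
xxxxxxxAmmmmmmm => xxxxxxxmmmmmmm   [A → epsilon]

A=>xAm=>xxAmm=>xxxAmmm=>xxxxAmmmm=>xxxxxAmmmmm=>xxxxxxAmmmmmm=>xxxxxxxAmmmmmmm=>xxxxxxxmmmmmmm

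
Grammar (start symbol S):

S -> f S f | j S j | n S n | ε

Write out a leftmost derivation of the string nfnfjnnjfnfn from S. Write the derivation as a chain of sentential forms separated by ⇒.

S ⇒ nSn ⇒ nfSfn ⇒ nfnSnfn ⇒ nfnfSfnfn ⇒ nfnfjSjfnfn ⇒ nfnfjnSnjfnfn ⇒ nfnfjnnjfnfn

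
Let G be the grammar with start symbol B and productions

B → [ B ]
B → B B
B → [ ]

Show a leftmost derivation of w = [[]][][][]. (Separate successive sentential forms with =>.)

B=>BB=>[B]B=>[[]]B=>[[]]BB=>[[]][]B=>[[]][]BB=>[[]][][]B=>[[]][][][]

B => BB   [B → B B]
BB => [B]B   [B → [ B ]]
[B]B => [[]]B   [B → [ ]]
[[]]B => [[]]BB   [B → B B]
[[]]BB => [[]][]B   [B → [ ]]
[[]][]B => [[]][]BB   [B → B B]
[[]][]BB => [[]][][]B   [B → [ ]]
[[]][][]B => [[]][][][]   [B → [ ]]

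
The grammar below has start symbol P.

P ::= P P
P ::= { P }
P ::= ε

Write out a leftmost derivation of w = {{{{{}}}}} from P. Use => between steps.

P => {P}   [P ::= { P }]
{P} => {PP}   [P ::= P P]
{PP} => {{P}P}   [P ::= { P }]
{{P}P} => {{PP}P}   [P ::= P P]
{{PP}P} => {{PPP}P}   [P ::= P P]
{{PPP}P} => {{PPPP}P}   [P ::= P P]
{{PPPP}P} => {{{P}PPP}P}   [P ::= { P }]
{{{P}PPP}P} => {{{{P}}PPP}P}   [P ::= { P }]
{{{{P}}PPP}P} => {{{{{P}}}PPP}P}   [P ::= { P }]
{{{{{P}}}PPP}P} => {{{{{}}}PPP}P}   [P ::= ε]
{{{{{}}}PPP}P} => {{{{{}}}PP}P}   [P ::= ε]
{{{{{}}}PP}P} => {{{{{}}}P}P}   [P ::= ε]
{{{{{}}}P}P} => {{{{{}}}}P}   [P ::= ε]
{{{{{}}}}P} => {{{{{}}}}}   [P ::= ε]

P=>{P}=>{PP}=>{{P}P}=>{{PP}P}=>{{PPP}P}=>{{PPPP}P}=>{{{P}PPP}P}=>{{{{P}}PPP}P}=>{{{{{P}}}PPP}P}=>{{{{{}}}PPP}P}=>{{{{{}}}PP}P}=>{{{{{}}}P}P}=>{{{{{}}}}P}=>{{{{{}}}}}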